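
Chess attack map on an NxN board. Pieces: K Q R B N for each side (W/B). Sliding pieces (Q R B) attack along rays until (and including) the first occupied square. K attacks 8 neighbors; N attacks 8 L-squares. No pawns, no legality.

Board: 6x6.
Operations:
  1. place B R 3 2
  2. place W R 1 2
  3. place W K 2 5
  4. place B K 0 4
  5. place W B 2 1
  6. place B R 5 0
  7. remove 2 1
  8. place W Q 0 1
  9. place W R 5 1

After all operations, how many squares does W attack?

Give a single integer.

Op 1: place BR@(3,2)
Op 2: place WR@(1,2)
Op 3: place WK@(2,5)
Op 4: place BK@(0,4)
Op 5: place WB@(2,1)
Op 6: place BR@(5,0)
Op 7: remove (2,1)
Op 8: place WQ@(0,1)
Op 9: place WR@(5,1)
Per-piece attacks for W:
  WQ@(0,1): attacks (0,2) (0,3) (0,4) (0,0) (1,1) (2,1) (3,1) (4,1) (5,1) (1,2) (1,0) [ray(0,1) blocked at (0,4); ray(1,0) blocked at (5,1); ray(1,1) blocked at (1,2)]
  WR@(1,2): attacks (1,3) (1,4) (1,5) (1,1) (1,0) (2,2) (3,2) (0,2) [ray(1,0) blocked at (3,2)]
  WK@(2,5): attacks (2,4) (3,5) (1,5) (3,4) (1,4)
  WR@(5,1): attacks (5,2) (5,3) (5,4) (5,5) (5,0) (4,1) (3,1) (2,1) (1,1) (0,1) [ray(0,-1) blocked at (5,0); ray(-1,0) blocked at (0,1)]
Union (25 distinct): (0,0) (0,1) (0,2) (0,3) (0,4) (1,0) (1,1) (1,2) (1,3) (1,4) (1,5) (2,1) (2,2) (2,4) (3,1) (3,2) (3,4) (3,5) (4,1) (5,0) (5,1) (5,2) (5,3) (5,4) (5,5)

Answer: 25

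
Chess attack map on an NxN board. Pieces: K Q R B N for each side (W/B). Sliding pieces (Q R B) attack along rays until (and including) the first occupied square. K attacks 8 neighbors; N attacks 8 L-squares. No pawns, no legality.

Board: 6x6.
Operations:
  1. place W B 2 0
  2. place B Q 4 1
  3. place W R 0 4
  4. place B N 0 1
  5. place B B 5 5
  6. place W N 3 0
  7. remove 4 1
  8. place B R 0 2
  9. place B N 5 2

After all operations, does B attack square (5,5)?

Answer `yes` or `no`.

Answer: no

Derivation:
Op 1: place WB@(2,0)
Op 2: place BQ@(4,1)
Op 3: place WR@(0,4)
Op 4: place BN@(0,1)
Op 5: place BB@(5,5)
Op 6: place WN@(3,0)
Op 7: remove (4,1)
Op 8: place BR@(0,2)
Op 9: place BN@(5,2)
Per-piece attacks for B:
  BN@(0,1): attacks (1,3) (2,2) (2,0)
  BR@(0,2): attacks (0,3) (0,4) (0,1) (1,2) (2,2) (3,2) (4,2) (5,2) [ray(0,1) blocked at (0,4); ray(0,-1) blocked at (0,1); ray(1,0) blocked at (5,2)]
  BN@(5,2): attacks (4,4) (3,3) (4,0) (3,1)
  BB@(5,5): attacks (4,4) (3,3) (2,2) (1,1) (0,0)
B attacks (5,5): no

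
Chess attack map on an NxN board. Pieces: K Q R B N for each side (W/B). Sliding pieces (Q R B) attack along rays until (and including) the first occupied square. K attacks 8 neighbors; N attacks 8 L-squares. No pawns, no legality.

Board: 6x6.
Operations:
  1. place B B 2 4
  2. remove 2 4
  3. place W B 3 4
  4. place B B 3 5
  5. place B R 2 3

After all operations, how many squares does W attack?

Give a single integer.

Op 1: place BB@(2,4)
Op 2: remove (2,4)
Op 3: place WB@(3,4)
Op 4: place BB@(3,5)
Op 5: place BR@(2,3)
Per-piece attacks for W:
  WB@(3,4): attacks (4,5) (4,3) (5,2) (2,5) (2,3) [ray(-1,-1) blocked at (2,3)]
Union (5 distinct): (2,3) (2,5) (4,3) (4,5) (5,2)

Answer: 5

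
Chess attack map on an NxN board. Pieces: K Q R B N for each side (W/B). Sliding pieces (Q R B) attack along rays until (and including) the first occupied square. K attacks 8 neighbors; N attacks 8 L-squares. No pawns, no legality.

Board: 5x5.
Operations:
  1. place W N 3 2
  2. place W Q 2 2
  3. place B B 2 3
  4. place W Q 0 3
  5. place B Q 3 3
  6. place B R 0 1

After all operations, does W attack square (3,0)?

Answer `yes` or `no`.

Answer: yes

Derivation:
Op 1: place WN@(3,2)
Op 2: place WQ@(2,2)
Op 3: place BB@(2,3)
Op 4: place WQ@(0,3)
Op 5: place BQ@(3,3)
Op 6: place BR@(0,1)
Per-piece attacks for W:
  WQ@(0,3): attacks (0,4) (0,2) (0,1) (1,3) (2,3) (1,4) (1,2) (2,1) (3,0) [ray(0,-1) blocked at (0,1); ray(1,0) blocked at (2,3)]
  WQ@(2,2): attacks (2,3) (2,1) (2,0) (3,2) (1,2) (0,2) (3,3) (3,1) (4,0) (1,3) (0,4) (1,1) (0,0) [ray(0,1) blocked at (2,3); ray(1,0) blocked at (3,2); ray(1,1) blocked at (3,3)]
  WN@(3,2): attacks (4,4) (2,4) (1,3) (4,0) (2,0) (1,1)
W attacks (3,0): yes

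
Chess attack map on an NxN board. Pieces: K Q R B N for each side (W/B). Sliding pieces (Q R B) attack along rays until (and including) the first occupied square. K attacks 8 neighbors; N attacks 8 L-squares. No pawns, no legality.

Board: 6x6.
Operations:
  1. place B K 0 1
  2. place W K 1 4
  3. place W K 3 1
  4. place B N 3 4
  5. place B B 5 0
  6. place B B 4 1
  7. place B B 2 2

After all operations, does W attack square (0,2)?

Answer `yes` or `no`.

Op 1: place BK@(0,1)
Op 2: place WK@(1,4)
Op 3: place WK@(3,1)
Op 4: place BN@(3,4)
Op 5: place BB@(5,0)
Op 6: place BB@(4,1)
Op 7: place BB@(2,2)
Per-piece attacks for W:
  WK@(1,4): attacks (1,5) (1,3) (2,4) (0,4) (2,5) (2,3) (0,5) (0,3)
  WK@(3,1): attacks (3,2) (3,0) (4,1) (2,1) (4,2) (4,0) (2,2) (2,0)
W attacks (0,2): no

Answer: no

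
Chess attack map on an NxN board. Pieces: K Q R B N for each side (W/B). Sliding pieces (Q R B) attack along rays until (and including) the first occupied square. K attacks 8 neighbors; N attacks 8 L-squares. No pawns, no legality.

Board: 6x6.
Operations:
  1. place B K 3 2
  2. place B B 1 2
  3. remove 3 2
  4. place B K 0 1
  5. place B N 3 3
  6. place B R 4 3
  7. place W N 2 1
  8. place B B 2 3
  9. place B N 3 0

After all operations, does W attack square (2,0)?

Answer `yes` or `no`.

Op 1: place BK@(3,2)
Op 2: place BB@(1,2)
Op 3: remove (3,2)
Op 4: place BK@(0,1)
Op 5: place BN@(3,3)
Op 6: place BR@(4,3)
Op 7: place WN@(2,1)
Op 8: place BB@(2,3)
Op 9: place BN@(3,0)
Per-piece attacks for W:
  WN@(2,1): attacks (3,3) (4,2) (1,3) (0,2) (4,0) (0,0)
W attacks (2,0): no

Answer: no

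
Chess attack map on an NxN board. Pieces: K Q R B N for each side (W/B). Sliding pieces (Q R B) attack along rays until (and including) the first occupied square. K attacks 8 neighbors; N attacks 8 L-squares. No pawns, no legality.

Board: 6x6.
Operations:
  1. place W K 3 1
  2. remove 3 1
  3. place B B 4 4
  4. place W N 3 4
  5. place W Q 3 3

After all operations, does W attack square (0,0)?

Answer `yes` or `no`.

Answer: yes

Derivation:
Op 1: place WK@(3,1)
Op 2: remove (3,1)
Op 3: place BB@(4,4)
Op 4: place WN@(3,4)
Op 5: place WQ@(3,3)
Per-piece attacks for W:
  WQ@(3,3): attacks (3,4) (3,2) (3,1) (3,0) (4,3) (5,3) (2,3) (1,3) (0,3) (4,4) (4,2) (5,1) (2,4) (1,5) (2,2) (1,1) (0,0) [ray(0,1) blocked at (3,4); ray(1,1) blocked at (4,4)]
  WN@(3,4): attacks (5,5) (1,5) (4,2) (5,3) (2,2) (1,3)
W attacks (0,0): yes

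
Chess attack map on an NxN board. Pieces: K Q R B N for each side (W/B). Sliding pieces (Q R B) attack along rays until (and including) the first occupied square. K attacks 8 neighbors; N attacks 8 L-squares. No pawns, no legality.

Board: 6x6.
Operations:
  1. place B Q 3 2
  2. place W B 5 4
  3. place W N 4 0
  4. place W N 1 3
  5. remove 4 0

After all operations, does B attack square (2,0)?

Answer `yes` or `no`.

Answer: no

Derivation:
Op 1: place BQ@(3,2)
Op 2: place WB@(5,4)
Op 3: place WN@(4,0)
Op 4: place WN@(1,3)
Op 5: remove (4,0)
Per-piece attacks for B:
  BQ@(3,2): attacks (3,3) (3,4) (3,5) (3,1) (3,0) (4,2) (5,2) (2,2) (1,2) (0,2) (4,3) (5,4) (4,1) (5,0) (2,3) (1,4) (0,5) (2,1) (1,0) [ray(1,1) blocked at (5,4)]
B attacks (2,0): no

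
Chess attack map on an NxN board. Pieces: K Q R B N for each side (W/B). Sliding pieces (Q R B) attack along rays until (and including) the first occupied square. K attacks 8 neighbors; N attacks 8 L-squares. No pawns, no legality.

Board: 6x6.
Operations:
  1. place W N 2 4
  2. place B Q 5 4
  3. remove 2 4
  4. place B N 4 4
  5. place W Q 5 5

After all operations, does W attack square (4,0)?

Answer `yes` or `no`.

Op 1: place WN@(2,4)
Op 2: place BQ@(5,4)
Op 3: remove (2,4)
Op 4: place BN@(4,4)
Op 5: place WQ@(5,5)
Per-piece attacks for W:
  WQ@(5,5): attacks (5,4) (4,5) (3,5) (2,5) (1,5) (0,5) (4,4) [ray(0,-1) blocked at (5,4); ray(-1,-1) blocked at (4,4)]
W attacks (4,0): no

Answer: no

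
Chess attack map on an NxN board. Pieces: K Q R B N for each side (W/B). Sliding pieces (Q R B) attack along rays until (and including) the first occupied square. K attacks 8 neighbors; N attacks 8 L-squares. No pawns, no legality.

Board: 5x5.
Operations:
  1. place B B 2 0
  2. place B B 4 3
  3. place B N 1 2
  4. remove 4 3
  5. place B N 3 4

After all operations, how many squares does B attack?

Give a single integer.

Answer: 11

Derivation:
Op 1: place BB@(2,0)
Op 2: place BB@(4,3)
Op 3: place BN@(1,2)
Op 4: remove (4,3)
Op 5: place BN@(3,4)
Per-piece attacks for B:
  BN@(1,2): attacks (2,4) (3,3) (0,4) (2,0) (3,1) (0,0)
  BB@(2,0): attacks (3,1) (4,2) (1,1) (0,2)
  BN@(3,4): attacks (4,2) (2,2) (1,3)
Union (11 distinct): (0,0) (0,2) (0,4) (1,1) (1,3) (2,0) (2,2) (2,4) (3,1) (3,3) (4,2)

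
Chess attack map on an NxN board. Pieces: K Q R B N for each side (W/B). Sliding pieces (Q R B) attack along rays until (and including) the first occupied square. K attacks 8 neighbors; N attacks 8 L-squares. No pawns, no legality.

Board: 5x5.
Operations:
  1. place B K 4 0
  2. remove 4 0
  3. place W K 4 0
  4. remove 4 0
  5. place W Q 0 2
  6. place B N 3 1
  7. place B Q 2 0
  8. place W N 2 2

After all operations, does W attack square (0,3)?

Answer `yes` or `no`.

Answer: yes

Derivation:
Op 1: place BK@(4,0)
Op 2: remove (4,0)
Op 3: place WK@(4,0)
Op 4: remove (4,0)
Op 5: place WQ@(0,2)
Op 6: place BN@(3,1)
Op 7: place BQ@(2,0)
Op 8: place WN@(2,2)
Per-piece attacks for W:
  WQ@(0,2): attacks (0,3) (0,4) (0,1) (0,0) (1,2) (2,2) (1,3) (2,4) (1,1) (2,0) [ray(1,0) blocked at (2,2); ray(1,-1) blocked at (2,0)]
  WN@(2,2): attacks (3,4) (4,3) (1,4) (0,3) (3,0) (4,1) (1,0) (0,1)
W attacks (0,3): yes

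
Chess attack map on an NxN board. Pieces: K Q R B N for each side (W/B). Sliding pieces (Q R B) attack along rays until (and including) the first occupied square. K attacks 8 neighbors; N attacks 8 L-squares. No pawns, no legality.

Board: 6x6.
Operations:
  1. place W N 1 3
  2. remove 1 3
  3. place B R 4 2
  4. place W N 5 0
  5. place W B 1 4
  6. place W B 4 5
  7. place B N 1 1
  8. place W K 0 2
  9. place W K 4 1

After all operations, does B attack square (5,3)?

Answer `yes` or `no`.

Answer: no

Derivation:
Op 1: place WN@(1,3)
Op 2: remove (1,3)
Op 3: place BR@(4,2)
Op 4: place WN@(5,0)
Op 5: place WB@(1,4)
Op 6: place WB@(4,5)
Op 7: place BN@(1,1)
Op 8: place WK@(0,2)
Op 9: place WK@(4,1)
Per-piece attacks for B:
  BN@(1,1): attacks (2,3) (3,2) (0,3) (3,0)
  BR@(4,2): attacks (4,3) (4,4) (4,5) (4,1) (5,2) (3,2) (2,2) (1,2) (0,2) [ray(0,1) blocked at (4,5); ray(0,-1) blocked at (4,1); ray(-1,0) blocked at (0,2)]
B attacks (5,3): no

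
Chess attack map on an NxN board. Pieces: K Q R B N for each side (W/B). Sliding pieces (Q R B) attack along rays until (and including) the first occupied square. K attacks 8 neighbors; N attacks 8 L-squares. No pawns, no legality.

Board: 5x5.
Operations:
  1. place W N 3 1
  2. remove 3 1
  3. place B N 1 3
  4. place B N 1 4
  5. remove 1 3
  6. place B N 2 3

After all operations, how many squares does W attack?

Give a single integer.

Op 1: place WN@(3,1)
Op 2: remove (3,1)
Op 3: place BN@(1,3)
Op 4: place BN@(1,4)
Op 5: remove (1,3)
Op 6: place BN@(2,3)
Per-piece attacks for W:
Union (0 distinct): (none)

Answer: 0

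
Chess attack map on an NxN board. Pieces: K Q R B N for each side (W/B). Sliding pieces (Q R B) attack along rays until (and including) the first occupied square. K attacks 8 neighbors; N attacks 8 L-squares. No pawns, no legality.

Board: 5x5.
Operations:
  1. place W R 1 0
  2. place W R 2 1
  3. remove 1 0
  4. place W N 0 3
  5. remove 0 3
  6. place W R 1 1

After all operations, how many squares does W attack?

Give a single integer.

Answer: 13

Derivation:
Op 1: place WR@(1,0)
Op 2: place WR@(2,1)
Op 3: remove (1,0)
Op 4: place WN@(0,3)
Op 5: remove (0,3)
Op 6: place WR@(1,1)
Per-piece attacks for W:
  WR@(1,1): attacks (1,2) (1,3) (1,4) (1,0) (2,1) (0,1) [ray(1,0) blocked at (2,1)]
  WR@(2,1): attacks (2,2) (2,3) (2,4) (2,0) (3,1) (4,1) (1,1) [ray(-1,0) blocked at (1,1)]
Union (13 distinct): (0,1) (1,0) (1,1) (1,2) (1,3) (1,4) (2,0) (2,1) (2,2) (2,3) (2,4) (3,1) (4,1)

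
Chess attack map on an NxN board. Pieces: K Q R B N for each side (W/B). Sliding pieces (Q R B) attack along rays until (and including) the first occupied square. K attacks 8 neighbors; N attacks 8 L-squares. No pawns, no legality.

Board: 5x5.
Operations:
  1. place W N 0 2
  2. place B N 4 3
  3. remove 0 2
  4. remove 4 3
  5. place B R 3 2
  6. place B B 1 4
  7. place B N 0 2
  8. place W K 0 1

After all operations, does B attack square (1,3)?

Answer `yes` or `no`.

Answer: no

Derivation:
Op 1: place WN@(0,2)
Op 2: place BN@(4,3)
Op 3: remove (0,2)
Op 4: remove (4,3)
Op 5: place BR@(3,2)
Op 6: place BB@(1,4)
Op 7: place BN@(0,2)
Op 8: place WK@(0,1)
Per-piece attacks for B:
  BN@(0,2): attacks (1,4) (2,3) (1,0) (2,1)
  BB@(1,4): attacks (2,3) (3,2) (0,3) [ray(1,-1) blocked at (3,2)]
  BR@(3,2): attacks (3,3) (3,4) (3,1) (3,0) (4,2) (2,2) (1,2) (0,2) [ray(-1,0) blocked at (0,2)]
B attacks (1,3): no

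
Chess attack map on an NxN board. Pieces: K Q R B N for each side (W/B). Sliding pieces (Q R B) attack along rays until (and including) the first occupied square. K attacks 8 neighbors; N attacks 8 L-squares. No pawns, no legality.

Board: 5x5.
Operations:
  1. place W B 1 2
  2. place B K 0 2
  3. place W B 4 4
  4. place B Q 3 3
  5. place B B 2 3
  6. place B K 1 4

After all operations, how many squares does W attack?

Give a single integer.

Op 1: place WB@(1,2)
Op 2: place BK@(0,2)
Op 3: place WB@(4,4)
Op 4: place BQ@(3,3)
Op 5: place BB@(2,3)
Op 6: place BK@(1,4)
Per-piece attacks for W:
  WB@(1,2): attacks (2,3) (2,1) (3,0) (0,3) (0,1) [ray(1,1) blocked at (2,3)]
  WB@(4,4): attacks (3,3) [ray(-1,-1) blocked at (3,3)]
Union (6 distinct): (0,1) (0,3) (2,1) (2,3) (3,0) (3,3)

Answer: 6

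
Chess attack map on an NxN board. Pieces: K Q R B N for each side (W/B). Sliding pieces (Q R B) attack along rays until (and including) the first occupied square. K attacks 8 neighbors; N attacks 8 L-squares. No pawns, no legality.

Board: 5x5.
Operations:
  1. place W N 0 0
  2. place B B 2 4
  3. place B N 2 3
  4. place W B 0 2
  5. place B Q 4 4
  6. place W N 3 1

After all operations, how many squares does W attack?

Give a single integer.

Op 1: place WN@(0,0)
Op 2: place BB@(2,4)
Op 3: place BN@(2,3)
Op 4: place WB@(0,2)
Op 5: place BQ@(4,4)
Op 6: place WN@(3,1)
Per-piece attacks for W:
  WN@(0,0): attacks (1,2) (2,1)
  WB@(0,2): attacks (1,3) (2,4) (1,1) (2,0) [ray(1,1) blocked at (2,4)]
  WN@(3,1): attacks (4,3) (2,3) (1,2) (1,0)
Union (9 distinct): (1,0) (1,1) (1,2) (1,3) (2,0) (2,1) (2,3) (2,4) (4,3)

Answer: 9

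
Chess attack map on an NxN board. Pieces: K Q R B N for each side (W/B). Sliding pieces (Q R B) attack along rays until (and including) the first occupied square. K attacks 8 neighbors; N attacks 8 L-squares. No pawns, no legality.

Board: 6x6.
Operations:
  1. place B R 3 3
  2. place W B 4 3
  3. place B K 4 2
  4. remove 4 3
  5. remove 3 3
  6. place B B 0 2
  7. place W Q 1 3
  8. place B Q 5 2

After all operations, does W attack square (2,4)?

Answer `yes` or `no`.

Op 1: place BR@(3,3)
Op 2: place WB@(4,3)
Op 3: place BK@(4,2)
Op 4: remove (4,3)
Op 5: remove (3,3)
Op 6: place BB@(0,2)
Op 7: place WQ@(1,3)
Op 8: place BQ@(5,2)
Per-piece attacks for W:
  WQ@(1,3): attacks (1,4) (1,5) (1,2) (1,1) (1,0) (2,3) (3,3) (4,3) (5,3) (0,3) (2,4) (3,5) (2,2) (3,1) (4,0) (0,4) (0,2) [ray(-1,-1) blocked at (0,2)]
W attacks (2,4): yes

Answer: yes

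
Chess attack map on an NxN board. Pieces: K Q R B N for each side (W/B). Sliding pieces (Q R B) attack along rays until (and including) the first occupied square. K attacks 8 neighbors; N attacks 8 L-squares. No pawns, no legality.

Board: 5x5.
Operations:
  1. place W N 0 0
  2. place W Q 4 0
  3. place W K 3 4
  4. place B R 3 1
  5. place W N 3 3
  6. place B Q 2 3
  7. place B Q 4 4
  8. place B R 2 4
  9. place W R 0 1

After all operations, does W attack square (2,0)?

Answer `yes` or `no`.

Answer: yes

Derivation:
Op 1: place WN@(0,0)
Op 2: place WQ@(4,0)
Op 3: place WK@(3,4)
Op 4: place BR@(3,1)
Op 5: place WN@(3,3)
Op 6: place BQ@(2,3)
Op 7: place BQ@(4,4)
Op 8: place BR@(2,4)
Op 9: place WR@(0,1)
Per-piece attacks for W:
  WN@(0,0): attacks (1,2) (2,1)
  WR@(0,1): attacks (0,2) (0,3) (0,4) (0,0) (1,1) (2,1) (3,1) [ray(0,-1) blocked at (0,0); ray(1,0) blocked at (3,1)]
  WN@(3,3): attacks (1,4) (4,1) (2,1) (1,2)
  WK@(3,4): attacks (3,3) (4,4) (2,4) (4,3) (2,3)
  WQ@(4,0): attacks (4,1) (4,2) (4,3) (4,4) (3,0) (2,0) (1,0) (0,0) (3,1) [ray(0,1) blocked at (4,4); ray(-1,0) blocked at (0,0); ray(-1,1) blocked at (3,1)]
W attacks (2,0): yes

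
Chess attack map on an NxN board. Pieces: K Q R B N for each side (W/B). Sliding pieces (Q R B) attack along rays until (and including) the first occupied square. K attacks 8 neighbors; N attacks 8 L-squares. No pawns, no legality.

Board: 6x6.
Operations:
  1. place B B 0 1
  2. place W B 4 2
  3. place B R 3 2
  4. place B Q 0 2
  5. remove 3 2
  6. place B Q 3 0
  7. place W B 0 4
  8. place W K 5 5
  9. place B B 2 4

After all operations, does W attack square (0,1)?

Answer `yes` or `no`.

Op 1: place BB@(0,1)
Op 2: place WB@(4,2)
Op 3: place BR@(3,2)
Op 4: place BQ@(0,2)
Op 5: remove (3,2)
Op 6: place BQ@(3,0)
Op 7: place WB@(0,4)
Op 8: place WK@(5,5)
Op 9: place BB@(2,4)
Per-piece attacks for W:
  WB@(0,4): attacks (1,5) (1,3) (2,2) (3,1) (4,0)
  WB@(4,2): attacks (5,3) (5,1) (3,3) (2,4) (3,1) (2,0) [ray(-1,1) blocked at (2,4)]
  WK@(5,5): attacks (5,4) (4,5) (4,4)
W attacks (0,1): no

Answer: no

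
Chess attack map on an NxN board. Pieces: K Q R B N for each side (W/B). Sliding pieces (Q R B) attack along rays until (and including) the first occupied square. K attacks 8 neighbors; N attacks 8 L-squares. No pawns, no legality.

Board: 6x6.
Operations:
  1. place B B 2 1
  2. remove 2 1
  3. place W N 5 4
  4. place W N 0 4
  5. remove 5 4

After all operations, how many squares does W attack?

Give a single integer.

Op 1: place BB@(2,1)
Op 2: remove (2,1)
Op 3: place WN@(5,4)
Op 4: place WN@(0,4)
Op 5: remove (5,4)
Per-piece attacks for W:
  WN@(0,4): attacks (2,5) (1,2) (2,3)
Union (3 distinct): (1,2) (2,3) (2,5)

Answer: 3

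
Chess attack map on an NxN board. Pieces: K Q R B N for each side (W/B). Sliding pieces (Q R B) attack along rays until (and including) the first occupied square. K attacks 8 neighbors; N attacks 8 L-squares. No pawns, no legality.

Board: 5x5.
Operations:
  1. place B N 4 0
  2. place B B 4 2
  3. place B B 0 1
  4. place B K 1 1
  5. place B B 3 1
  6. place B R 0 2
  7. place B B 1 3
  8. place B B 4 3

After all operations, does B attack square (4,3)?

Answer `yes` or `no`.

Answer: no

Derivation:
Op 1: place BN@(4,0)
Op 2: place BB@(4,2)
Op 3: place BB@(0,1)
Op 4: place BK@(1,1)
Op 5: place BB@(3,1)
Op 6: place BR@(0,2)
Op 7: place BB@(1,3)
Op 8: place BB@(4,3)
Per-piece attacks for B:
  BB@(0,1): attacks (1,2) (2,3) (3,4) (1,0)
  BR@(0,2): attacks (0,3) (0,4) (0,1) (1,2) (2,2) (3,2) (4,2) [ray(0,-1) blocked at (0,1); ray(1,0) blocked at (4,2)]
  BK@(1,1): attacks (1,2) (1,0) (2,1) (0,1) (2,2) (2,0) (0,2) (0,0)
  BB@(1,3): attacks (2,4) (2,2) (3,1) (0,4) (0,2) [ray(1,-1) blocked at (3,1); ray(-1,-1) blocked at (0,2)]
  BB@(3,1): attacks (4,2) (4,0) (2,2) (1,3) (2,0) [ray(1,1) blocked at (4,2); ray(1,-1) blocked at (4,0); ray(-1,1) blocked at (1,3)]
  BN@(4,0): attacks (3,2) (2,1)
  BB@(4,2): attacks (3,3) (2,4) (3,1) [ray(-1,-1) blocked at (3,1)]
  BB@(4,3): attacks (3,4) (3,2) (2,1) (1,0)
B attacks (4,3): no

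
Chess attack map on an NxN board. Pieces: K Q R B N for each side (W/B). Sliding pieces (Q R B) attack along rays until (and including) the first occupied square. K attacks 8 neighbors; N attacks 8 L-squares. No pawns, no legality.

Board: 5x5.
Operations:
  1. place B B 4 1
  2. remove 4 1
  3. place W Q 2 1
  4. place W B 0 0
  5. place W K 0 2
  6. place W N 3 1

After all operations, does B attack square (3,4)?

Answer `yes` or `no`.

Op 1: place BB@(4,1)
Op 2: remove (4,1)
Op 3: place WQ@(2,1)
Op 4: place WB@(0,0)
Op 5: place WK@(0,2)
Op 6: place WN@(3,1)
Per-piece attacks for B:
B attacks (3,4): no

Answer: no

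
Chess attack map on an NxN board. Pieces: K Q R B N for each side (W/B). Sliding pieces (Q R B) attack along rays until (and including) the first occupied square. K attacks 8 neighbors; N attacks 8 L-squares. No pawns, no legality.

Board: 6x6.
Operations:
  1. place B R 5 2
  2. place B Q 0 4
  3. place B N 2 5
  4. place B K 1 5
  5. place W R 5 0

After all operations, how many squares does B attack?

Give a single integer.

Op 1: place BR@(5,2)
Op 2: place BQ@(0,4)
Op 3: place BN@(2,5)
Op 4: place BK@(1,5)
Op 5: place WR@(5,0)
Per-piece attacks for B:
  BQ@(0,4): attacks (0,5) (0,3) (0,2) (0,1) (0,0) (1,4) (2,4) (3,4) (4,4) (5,4) (1,5) (1,3) (2,2) (3,1) (4,0) [ray(1,1) blocked at (1,5)]
  BK@(1,5): attacks (1,4) (2,5) (0,5) (2,4) (0,4)
  BN@(2,5): attacks (3,3) (4,4) (1,3) (0,4)
  BR@(5,2): attacks (5,3) (5,4) (5,5) (5,1) (5,0) (4,2) (3,2) (2,2) (1,2) (0,2) [ray(0,-1) blocked at (5,0)]
Union (25 distinct): (0,0) (0,1) (0,2) (0,3) (0,4) (0,5) (1,2) (1,3) (1,4) (1,5) (2,2) (2,4) (2,5) (3,1) (3,2) (3,3) (3,4) (4,0) (4,2) (4,4) (5,0) (5,1) (5,3) (5,4) (5,5)

Answer: 25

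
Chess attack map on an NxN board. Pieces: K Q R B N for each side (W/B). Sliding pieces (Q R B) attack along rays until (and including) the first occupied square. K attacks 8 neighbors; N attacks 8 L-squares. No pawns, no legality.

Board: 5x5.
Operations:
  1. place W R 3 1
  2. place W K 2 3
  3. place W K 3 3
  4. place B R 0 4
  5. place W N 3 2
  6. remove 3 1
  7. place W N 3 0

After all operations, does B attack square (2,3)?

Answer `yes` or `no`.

Op 1: place WR@(3,1)
Op 2: place WK@(2,3)
Op 3: place WK@(3,3)
Op 4: place BR@(0,4)
Op 5: place WN@(3,2)
Op 6: remove (3,1)
Op 7: place WN@(3,0)
Per-piece attacks for B:
  BR@(0,4): attacks (0,3) (0,2) (0,1) (0,0) (1,4) (2,4) (3,4) (4,4)
B attacks (2,3): no

Answer: no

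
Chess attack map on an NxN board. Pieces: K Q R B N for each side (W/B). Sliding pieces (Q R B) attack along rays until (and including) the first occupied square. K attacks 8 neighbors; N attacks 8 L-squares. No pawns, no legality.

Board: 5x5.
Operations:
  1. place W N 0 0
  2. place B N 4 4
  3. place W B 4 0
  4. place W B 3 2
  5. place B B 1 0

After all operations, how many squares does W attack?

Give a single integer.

Answer: 11

Derivation:
Op 1: place WN@(0,0)
Op 2: place BN@(4,4)
Op 3: place WB@(4,0)
Op 4: place WB@(3,2)
Op 5: place BB@(1,0)
Per-piece attacks for W:
  WN@(0,0): attacks (1,2) (2,1)
  WB@(3,2): attacks (4,3) (4,1) (2,3) (1,4) (2,1) (1,0) [ray(-1,-1) blocked at (1,0)]
  WB@(4,0): attacks (3,1) (2,2) (1,3) (0,4)
Union (11 distinct): (0,4) (1,0) (1,2) (1,3) (1,4) (2,1) (2,2) (2,3) (3,1) (4,1) (4,3)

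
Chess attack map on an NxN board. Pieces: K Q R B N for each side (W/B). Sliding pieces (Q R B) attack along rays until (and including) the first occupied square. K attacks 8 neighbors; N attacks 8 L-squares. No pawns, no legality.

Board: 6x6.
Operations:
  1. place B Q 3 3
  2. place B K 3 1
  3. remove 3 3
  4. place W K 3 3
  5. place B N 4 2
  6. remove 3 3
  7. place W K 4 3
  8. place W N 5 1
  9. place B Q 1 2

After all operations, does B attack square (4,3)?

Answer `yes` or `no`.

Answer: no

Derivation:
Op 1: place BQ@(3,3)
Op 2: place BK@(3,1)
Op 3: remove (3,3)
Op 4: place WK@(3,3)
Op 5: place BN@(4,2)
Op 6: remove (3,3)
Op 7: place WK@(4,3)
Op 8: place WN@(5,1)
Op 9: place BQ@(1,2)
Per-piece attacks for B:
  BQ@(1,2): attacks (1,3) (1,4) (1,5) (1,1) (1,0) (2,2) (3,2) (4,2) (0,2) (2,3) (3,4) (4,5) (2,1) (3,0) (0,3) (0,1) [ray(1,0) blocked at (4,2)]
  BK@(3,1): attacks (3,2) (3,0) (4,1) (2,1) (4,2) (4,0) (2,2) (2,0)
  BN@(4,2): attacks (5,4) (3,4) (2,3) (5,0) (3,0) (2,1)
B attacks (4,3): no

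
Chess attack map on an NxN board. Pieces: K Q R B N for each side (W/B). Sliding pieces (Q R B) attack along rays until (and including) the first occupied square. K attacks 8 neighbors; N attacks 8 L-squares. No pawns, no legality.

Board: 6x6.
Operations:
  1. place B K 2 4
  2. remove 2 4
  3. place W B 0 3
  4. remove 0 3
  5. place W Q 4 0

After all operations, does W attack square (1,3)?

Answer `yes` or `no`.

Answer: yes

Derivation:
Op 1: place BK@(2,4)
Op 2: remove (2,4)
Op 3: place WB@(0,3)
Op 4: remove (0,3)
Op 5: place WQ@(4,0)
Per-piece attacks for W:
  WQ@(4,0): attacks (4,1) (4,2) (4,3) (4,4) (4,5) (5,0) (3,0) (2,0) (1,0) (0,0) (5,1) (3,1) (2,2) (1,3) (0,4)
W attacks (1,3): yes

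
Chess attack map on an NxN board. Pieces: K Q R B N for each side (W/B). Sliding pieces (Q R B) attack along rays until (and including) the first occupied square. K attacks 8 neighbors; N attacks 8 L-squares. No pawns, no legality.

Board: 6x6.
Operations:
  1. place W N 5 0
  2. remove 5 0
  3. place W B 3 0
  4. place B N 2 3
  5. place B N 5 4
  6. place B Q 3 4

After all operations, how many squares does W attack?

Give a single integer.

Answer: 5

Derivation:
Op 1: place WN@(5,0)
Op 2: remove (5,0)
Op 3: place WB@(3,0)
Op 4: place BN@(2,3)
Op 5: place BN@(5,4)
Op 6: place BQ@(3,4)
Per-piece attacks for W:
  WB@(3,0): attacks (4,1) (5,2) (2,1) (1,2) (0,3)
Union (5 distinct): (0,3) (1,2) (2,1) (4,1) (5,2)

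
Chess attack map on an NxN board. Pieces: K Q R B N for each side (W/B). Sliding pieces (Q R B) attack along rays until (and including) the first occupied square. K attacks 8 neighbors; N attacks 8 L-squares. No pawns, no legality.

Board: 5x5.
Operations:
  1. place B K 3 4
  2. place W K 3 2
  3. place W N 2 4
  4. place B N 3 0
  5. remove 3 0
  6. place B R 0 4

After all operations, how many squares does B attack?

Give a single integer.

Op 1: place BK@(3,4)
Op 2: place WK@(3,2)
Op 3: place WN@(2,4)
Op 4: place BN@(3,0)
Op 5: remove (3,0)
Op 6: place BR@(0,4)
Per-piece attacks for B:
  BR@(0,4): attacks (0,3) (0,2) (0,1) (0,0) (1,4) (2,4) [ray(1,0) blocked at (2,4)]
  BK@(3,4): attacks (3,3) (4,4) (2,4) (4,3) (2,3)
Union (10 distinct): (0,0) (0,1) (0,2) (0,3) (1,4) (2,3) (2,4) (3,3) (4,3) (4,4)

Answer: 10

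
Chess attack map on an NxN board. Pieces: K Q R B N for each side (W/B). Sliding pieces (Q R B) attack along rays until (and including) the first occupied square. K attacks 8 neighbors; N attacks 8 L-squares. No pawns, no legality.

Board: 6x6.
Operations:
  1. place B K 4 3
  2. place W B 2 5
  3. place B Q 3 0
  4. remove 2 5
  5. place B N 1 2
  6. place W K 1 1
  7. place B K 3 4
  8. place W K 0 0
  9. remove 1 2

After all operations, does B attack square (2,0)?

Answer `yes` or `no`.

Op 1: place BK@(4,3)
Op 2: place WB@(2,5)
Op 3: place BQ@(3,0)
Op 4: remove (2,5)
Op 5: place BN@(1,2)
Op 6: place WK@(1,1)
Op 7: place BK@(3,4)
Op 8: place WK@(0,0)
Op 9: remove (1,2)
Per-piece attacks for B:
  BQ@(3,0): attacks (3,1) (3,2) (3,3) (3,4) (4,0) (5,0) (2,0) (1,0) (0,0) (4,1) (5,2) (2,1) (1,2) (0,3) [ray(0,1) blocked at (3,4); ray(-1,0) blocked at (0,0)]
  BK@(3,4): attacks (3,5) (3,3) (4,4) (2,4) (4,5) (4,3) (2,5) (2,3)
  BK@(4,3): attacks (4,4) (4,2) (5,3) (3,3) (5,4) (5,2) (3,4) (3,2)
B attacks (2,0): yes

Answer: yes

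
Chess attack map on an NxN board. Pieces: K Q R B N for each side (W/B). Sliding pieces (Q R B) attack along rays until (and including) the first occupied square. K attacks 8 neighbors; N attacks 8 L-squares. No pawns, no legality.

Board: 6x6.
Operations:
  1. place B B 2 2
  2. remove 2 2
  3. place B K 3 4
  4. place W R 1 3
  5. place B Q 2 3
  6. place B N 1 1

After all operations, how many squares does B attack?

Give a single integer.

Op 1: place BB@(2,2)
Op 2: remove (2,2)
Op 3: place BK@(3,4)
Op 4: place WR@(1,3)
Op 5: place BQ@(2,3)
Op 6: place BN@(1,1)
Per-piece attacks for B:
  BN@(1,1): attacks (2,3) (3,2) (0,3) (3,0)
  BQ@(2,3): attacks (2,4) (2,5) (2,2) (2,1) (2,0) (3,3) (4,3) (5,3) (1,3) (3,4) (3,2) (4,1) (5,0) (1,4) (0,5) (1,2) (0,1) [ray(-1,0) blocked at (1,3); ray(1,1) blocked at (3,4)]
  BK@(3,4): attacks (3,5) (3,3) (4,4) (2,4) (4,5) (4,3) (2,5) (2,3)
Union (23 distinct): (0,1) (0,3) (0,5) (1,2) (1,3) (1,4) (2,0) (2,1) (2,2) (2,3) (2,4) (2,5) (3,0) (3,2) (3,3) (3,4) (3,5) (4,1) (4,3) (4,4) (4,5) (5,0) (5,3)

Answer: 23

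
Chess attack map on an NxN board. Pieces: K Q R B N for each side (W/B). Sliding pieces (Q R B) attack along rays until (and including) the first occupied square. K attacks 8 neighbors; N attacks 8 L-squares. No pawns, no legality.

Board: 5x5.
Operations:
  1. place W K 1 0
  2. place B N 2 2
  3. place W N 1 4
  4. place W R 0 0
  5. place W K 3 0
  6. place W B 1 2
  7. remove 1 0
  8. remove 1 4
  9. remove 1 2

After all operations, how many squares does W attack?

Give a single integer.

Answer: 11

Derivation:
Op 1: place WK@(1,0)
Op 2: place BN@(2,2)
Op 3: place WN@(1,4)
Op 4: place WR@(0,0)
Op 5: place WK@(3,0)
Op 6: place WB@(1,2)
Op 7: remove (1,0)
Op 8: remove (1,4)
Op 9: remove (1,2)
Per-piece attacks for W:
  WR@(0,0): attacks (0,1) (0,2) (0,3) (0,4) (1,0) (2,0) (3,0) [ray(1,0) blocked at (3,0)]
  WK@(3,0): attacks (3,1) (4,0) (2,0) (4,1) (2,1)
Union (11 distinct): (0,1) (0,2) (0,3) (0,4) (1,0) (2,0) (2,1) (3,0) (3,1) (4,0) (4,1)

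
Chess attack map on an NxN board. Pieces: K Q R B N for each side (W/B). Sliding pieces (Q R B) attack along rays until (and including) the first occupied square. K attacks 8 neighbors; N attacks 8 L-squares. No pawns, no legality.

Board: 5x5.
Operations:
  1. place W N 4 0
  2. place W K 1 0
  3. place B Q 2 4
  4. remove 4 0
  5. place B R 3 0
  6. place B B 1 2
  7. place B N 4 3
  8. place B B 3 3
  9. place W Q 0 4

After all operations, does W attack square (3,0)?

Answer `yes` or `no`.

Answer: no

Derivation:
Op 1: place WN@(4,0)
Op 2: place WK@(1,0)
Op 3: place BQ@(2,4)
Op 4: remove (4,0)
Op 5: place BR@(3,0)
Op 6: place BB@(1,2)
Op 7: place BN@(4,3)
Op 8: place BB@(3,3)
Op 9: place WQ@(0,4)
Per-piece attacks for W:
  WQ@(0,4): attacks (0,3) (0,2) (0,1) (0,0) (1,4) (2,4) (1,3) (2,2) (3,1) (4,0) [ray(1,0) blocked at (2,4)]
  WK@(1,0): attacks (1,1) (2,0) (0,0) (2,1) (0,1)
W attacks (3,0): no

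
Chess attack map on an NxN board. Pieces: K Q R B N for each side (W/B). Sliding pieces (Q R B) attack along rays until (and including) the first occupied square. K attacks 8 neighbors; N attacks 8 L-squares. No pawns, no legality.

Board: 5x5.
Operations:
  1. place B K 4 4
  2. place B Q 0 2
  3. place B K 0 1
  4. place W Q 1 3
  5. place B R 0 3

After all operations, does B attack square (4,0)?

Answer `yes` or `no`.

Op 1: place BK@(4,4)
Op 2: place BQ@(0,2)
Op 3: place BK@(0,1)
Op 4: place WQ@(1,3)
Op 5: place BR@(0,3)
Per-piece attacks for B:
  BK@(0,1): attacks (0,2) (0,0) (1,1) (1,2) (1,0)
  BQ@(0,2): attacks (0,3) (0,1) (1,2) (2,2) (3,2) (4,2) (1,3) (1,1) (2,0) [ray(0,1) blocked at (0,3); ray(0,-1) blocked at (0,1); ray(1,1) blocked at (1,3)]
  BR@(0,3): attacks (0,4) (0,2) (1,3) [ray(0,-1) blocked at (0,2); ray(1,0) blocked at (1,3)]
  BK@(4,4): attacks (4,3) (3,4) (3,3)
B attacks (4,0): no

Answer: no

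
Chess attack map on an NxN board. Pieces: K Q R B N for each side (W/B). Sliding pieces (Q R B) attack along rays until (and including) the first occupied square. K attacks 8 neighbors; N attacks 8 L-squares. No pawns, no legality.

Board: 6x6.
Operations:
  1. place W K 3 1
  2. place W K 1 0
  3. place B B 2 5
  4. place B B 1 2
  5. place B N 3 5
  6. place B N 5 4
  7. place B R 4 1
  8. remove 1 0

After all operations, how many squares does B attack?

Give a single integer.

Answer: 18

Derivation:
Op 1: place WK@(3,1)
Op 2: place WK@(1,0)
Op 3: place BB@(2,5)
Op 4: place BB@(1,2)
Op 5: place BN@(3,5)
Op 6: place BN@(5,4)
Op 7: place BR@(4,1)
Op 8: remove (1,0)
Per-piece attacks for B:
  BB@(1,2): attacks (2,3) (3,4) (4,5) (2,1) (3,0) (0,3) (0,1)
  BB@(2,5): attacks (3,4) (4,3) (5,2) (1,4) (0,3)
  BN@(3,5): attacks (4,3) (5,4) (2,3) (1,4)
  BR@(4,1): attacks (4,2) (4,3) (4,4) (4,5) (4,0) (5,1) (3,1) [ray(-1,0) blocked at (3,1)]
  BN@(5,4): attacks (3,5) (4,2) (3,3)
Union (18 distinct): (0,1) (0,3) (1,4) (2,1) (2,3) (3,0) (3,1) (3,3) (3,4) (3,5) (4,0) (4,2) (4,3) (4,4) (4,5) (5,1) (5,2) (5,4)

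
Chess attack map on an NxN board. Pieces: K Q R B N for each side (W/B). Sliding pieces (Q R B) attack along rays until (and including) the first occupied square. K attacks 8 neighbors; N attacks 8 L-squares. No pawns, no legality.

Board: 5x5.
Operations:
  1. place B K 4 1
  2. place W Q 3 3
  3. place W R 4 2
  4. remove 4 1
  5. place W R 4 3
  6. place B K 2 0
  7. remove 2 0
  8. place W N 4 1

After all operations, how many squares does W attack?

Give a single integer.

Op 1: place BK@(4,1)
Op 2: place WQ@(3,3)
Op 3: place WR@(4,2)
Op 4: remove (4,1)
Op 5: place WR@(4,3)
Op 6: place BK@(2,0)
Op 7: remove (2,0)
Op 8: place WN@(4,1)
Per-piece attacks for W:
  WQ@(3,3): attacks (3,4) (3,2) (3,1) (3,0) (4,3) (2,3) (1,3) (0,3) (4,4) (4,2) (2,4) (2,2) (1,1) (0,0) [ray(1,0) blocked at (4,3); ray(1,-1) blocked at (4,2)]
  WN@(4,1): attacks (3,3) (2,2) (2,0)
  WR@(4,2): attacks (4,3) (4,1) (3,2) (2,2) (1,2) (0,2) [ray(0,1) blocked at (4,3); ray(0,-1) blocked at (4,1)]
  WR@(4,3): attacks (4,4) (4,2) (3,3) [ray(0,-1) blocked at (4,2); ray(-1,0) blocked at (3,3)]
Union (19 distinct): (0,0) (0,2) (0,3) (1,1) (1,2) (1,3) (2,0) (2,2) (2,3) (2,4) (3,0) (3,1) (3,2) (3,3) (3,4) (4,1) (4,2) (4,3) (4,4)

Answer: 19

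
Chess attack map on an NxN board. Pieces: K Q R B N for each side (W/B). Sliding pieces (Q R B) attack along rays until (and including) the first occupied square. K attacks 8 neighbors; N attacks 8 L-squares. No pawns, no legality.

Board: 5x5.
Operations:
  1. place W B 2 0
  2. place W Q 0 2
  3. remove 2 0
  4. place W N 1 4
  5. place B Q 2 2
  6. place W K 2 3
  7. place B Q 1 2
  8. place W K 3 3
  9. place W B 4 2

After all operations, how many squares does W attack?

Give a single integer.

Answer: 20

Derivation:
Op 1: place WB@(2,0)
Op 2: place WQ@(0,2)
Op 3: remove (2,0)
Op 4: place WN@(1,4)
Op 5: place BQ@(2,2)
Op 6: place WK@(2,3)
Op 7: place BQ@(1,2)
Op 8: place WK@(3,3)
Op 9: place WB@(4,2)
Per-piece attacks for W:
  WQ@(0,2): attacks (0,3) (0,4) (0,1) (0,0) (1,2) (1,3) (2,4) (1,1) (2,0) [ray(1,0) blocked at (1,2)]
  WN@(1,4): attacks (2,2) (3,3) (0,2)
  WK@(2,3): attacks (2,4) (2,2) (3,3) (1,3) (3,4) (3,2) (1,4) (1,2)
  WK@(3,3): attacks (3,4) (3,2) (4,3) (2,3) (4,4) (4,2) (2,4) (2,2)
  WB@(4,2): attacks (3,3) (3,1) (2,0) [ray(-1,1) blocked at (3,3)]
Union (20 distinct): (0,0) (0,1) (0,2) (0,3) (0,4) (1,1) (1,2) (1,3) (1,4) (2,0) (2,2) (2,3) (2,4) (3,1) (3,2) (3,3) (3,4) (4,2) (4,3) (4,4)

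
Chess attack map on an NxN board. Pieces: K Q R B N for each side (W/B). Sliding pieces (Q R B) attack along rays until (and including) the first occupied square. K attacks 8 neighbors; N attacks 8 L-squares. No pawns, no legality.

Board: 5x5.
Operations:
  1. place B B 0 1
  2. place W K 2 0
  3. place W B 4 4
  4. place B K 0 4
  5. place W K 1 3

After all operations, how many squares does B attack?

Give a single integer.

Answer: 7

Derivation:
Op 1: place BB@(0,1)
Op 2: place WK@(2,0)
Op 3: place WB@(4,4)
Op 4: place BK@(0,4)
Op 5: place WK@(1,3)
Per-piece attacks for B:
  BB@(0,1): attacks (1,2) (2,3) (3,4) (1,0)
  BK@(0,4): attacks (0,3) (1,4) (1,3)
Union (7 distinct): (0,3) (1,0) (1,2) (1,3) (1,4) (2,3) (3,4)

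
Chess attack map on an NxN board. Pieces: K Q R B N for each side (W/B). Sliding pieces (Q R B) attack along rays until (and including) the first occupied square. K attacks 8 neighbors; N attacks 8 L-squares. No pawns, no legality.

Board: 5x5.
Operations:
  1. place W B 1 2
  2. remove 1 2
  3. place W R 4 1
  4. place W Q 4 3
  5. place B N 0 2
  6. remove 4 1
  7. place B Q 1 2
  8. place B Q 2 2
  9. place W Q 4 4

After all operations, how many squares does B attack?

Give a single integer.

Op 1: place WB@(1,2)
Op 2: remove (1,2)
Op 3: place WR@(4,1)
Op 4: place WQ@(4,3)
Op 5: place BN@(0,2)
Op 6: remove (4,1)
Op 7: place BQ@(1,2)
Op 8: place BQ@(2,2)
Op 9: place WQ@(4,4)
Per-piece attacks for B:
  BN@(0,2): attacks (1,4) (2,3) (1,0) (2,1)
  BQ@(1,2): attacks (1,3) (1,4) (1,1) (1,0) (2,2) (0,2) (2,3) (3,4) (2,1) (3,0) (0,3) (0,1) [ray(1,0) blocked at (2,2); ray(-1,0) blocked at (0,2)]
  BQ@(2,2): attacks (2,3) (2,4) (2,1) (2,0) (3,2) (4,2) (1,2) (3,3) (4,4) (3,1) (4,0) (1,3) (0,4) (1,1) (0,0) [ray(-1,0) blocked at (1,2); ray(1,1) blocked at (4,4)]
Union (23 distinct): (0,0) (0,1) (0,2) (0,3) (0,4) (1,0) (1,1) (1,2) (1,3) (1,4) (2,0) (2,1) (2,2) (2,3) (2,4) (3,0) (3,1) (3,2) (3,3) (3,4) (4,0) (4,2) (4,4)

Answer: 23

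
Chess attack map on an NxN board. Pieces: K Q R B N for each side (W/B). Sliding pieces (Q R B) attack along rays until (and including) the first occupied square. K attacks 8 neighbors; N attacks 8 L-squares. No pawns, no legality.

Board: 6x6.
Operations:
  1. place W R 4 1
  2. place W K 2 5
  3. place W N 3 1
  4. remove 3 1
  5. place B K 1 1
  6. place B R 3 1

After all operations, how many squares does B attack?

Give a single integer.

Op 1: place WR@(4,1)
Op 2: place WK@(2,5)
Op 3: place WN@(3,1)
Op 4: remove (3,1)
Op 5: place BK@(1,1)
Op 6: place BR@(3,1)
Per-piece attacks for B:
  BK@(1,1): attacks (1,2) (1,0) (2,1) (0,1) (2,2) (2,0) (0,2) (0,0)
  BR@(3,1): attacks (3,2) (3,3) (3,4) (3,5) (3,0) (4,1) (2,1) (1,1) [ray(1,0) blocked at (4,1); ray(-1,0) blocked at (1,1)]
Union (15 distinct): (0,0) (0,1) (0,2) (1,0) (1,1) (1,2) (2,0) (2,1) (2,2) (3,0) (3,2) (3,3) (3,4) (3,5) (4,1)

Answer: 15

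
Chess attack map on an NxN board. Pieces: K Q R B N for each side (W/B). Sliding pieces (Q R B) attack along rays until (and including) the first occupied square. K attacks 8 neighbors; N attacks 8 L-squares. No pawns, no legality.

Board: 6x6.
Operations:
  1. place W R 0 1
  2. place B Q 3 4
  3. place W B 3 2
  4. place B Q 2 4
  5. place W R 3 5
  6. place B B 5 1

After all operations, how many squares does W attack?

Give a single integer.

Answer: 21

Derivation:
Op 1: place WR@(0,1)
Op 2: place BQ@(3,4)
Op 3: place WB@(3,2)
Op 4: place BQ@(2,4)
Op 5: place WR@(3,5)
Op 6: place BB@(5,1)
Per-piece attacks for W:
  WR@(0,1): attacks (0,2) (0,3) (0,4) (0,5) (0,0) (1,1) (2,1) (3,1) (4,1) (5,1) [ray(1,0) blocked at (5,1)]
  WB@(3,2): attacks (4,3) (5,4) (4,1) (5,0) (2,3) (1,4) (0,5) (2,1) (1,0)
  WR@(3,5): attacks (3,4) (4,5) (5,5) (2,5) (1,5) (0,5) [ray(0,-1) blocked at (3,4)]
Union (21 distinct): (0,0) (0,2) (0,3) (0,4) (0,5) (1,0) (1,1) (1,4) (1,5) (2,1) (2,3) (2,5) (3,1) (3,4) (4,1) (4,3) (4,5) (5,0) (5,1) (5,4) (5,5)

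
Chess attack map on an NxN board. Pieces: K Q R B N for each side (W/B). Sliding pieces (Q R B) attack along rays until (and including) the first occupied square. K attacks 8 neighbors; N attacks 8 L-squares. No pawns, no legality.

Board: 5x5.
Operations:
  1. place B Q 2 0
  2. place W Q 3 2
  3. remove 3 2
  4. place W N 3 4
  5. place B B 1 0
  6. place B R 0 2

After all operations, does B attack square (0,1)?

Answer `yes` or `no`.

Op 1: place BQ@(2,0)
Op 2: place WQ@(3,2)
Op 3: remove (3,2)
Op 4: place WN@(3,4)
Op 5: place BB@(1,0)
Op 6: place BR@(0,2)
Per-piece attacks for B:
  BR@(0,2): attacks (0,3) (0,4) (0,1) (0,0) (1,2) (2,2) (3,2) (4,2)
  BB@(1,0): attacks (2,1) (3,2) (4,3) (0,1)
  BQ@(2,0): attacks (2,1) (2,2) (2,3) (2,4) (3,0) (4,0) (1,0) (3,1) (4,2) (1,1) (0,2) [ray(-1,0) blocked at (1,0); ray(-1,1) blocked at (0,2)]
B attacks (0,1): yes

Answer: yes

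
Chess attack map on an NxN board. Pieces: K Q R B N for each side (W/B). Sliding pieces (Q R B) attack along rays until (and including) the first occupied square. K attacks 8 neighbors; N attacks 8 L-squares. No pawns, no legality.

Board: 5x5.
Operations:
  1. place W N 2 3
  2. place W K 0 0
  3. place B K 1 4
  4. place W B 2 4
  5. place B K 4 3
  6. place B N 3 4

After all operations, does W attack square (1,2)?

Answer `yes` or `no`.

Op 1: place WN@(2,3)
Op 2: place WK@(0,0)
Op 3: place BK@(1,4)
Op 4: place WB@(2,4)
Op 5: place BK@(4,3)
Op 6: place BN@(3,4)
Per-piece attacks for W:
  WK@(0,0): attacks (0,1) (1,0) (1,1)
  WN@(2,3): attacks (4,4) (0,4) (3,1) (4,2) (1,1) (0,2)
  WB@(2,4): attacks (3,3) (4,2) (1,3) (0,2)
W attacks (1,2): no

Answer: no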